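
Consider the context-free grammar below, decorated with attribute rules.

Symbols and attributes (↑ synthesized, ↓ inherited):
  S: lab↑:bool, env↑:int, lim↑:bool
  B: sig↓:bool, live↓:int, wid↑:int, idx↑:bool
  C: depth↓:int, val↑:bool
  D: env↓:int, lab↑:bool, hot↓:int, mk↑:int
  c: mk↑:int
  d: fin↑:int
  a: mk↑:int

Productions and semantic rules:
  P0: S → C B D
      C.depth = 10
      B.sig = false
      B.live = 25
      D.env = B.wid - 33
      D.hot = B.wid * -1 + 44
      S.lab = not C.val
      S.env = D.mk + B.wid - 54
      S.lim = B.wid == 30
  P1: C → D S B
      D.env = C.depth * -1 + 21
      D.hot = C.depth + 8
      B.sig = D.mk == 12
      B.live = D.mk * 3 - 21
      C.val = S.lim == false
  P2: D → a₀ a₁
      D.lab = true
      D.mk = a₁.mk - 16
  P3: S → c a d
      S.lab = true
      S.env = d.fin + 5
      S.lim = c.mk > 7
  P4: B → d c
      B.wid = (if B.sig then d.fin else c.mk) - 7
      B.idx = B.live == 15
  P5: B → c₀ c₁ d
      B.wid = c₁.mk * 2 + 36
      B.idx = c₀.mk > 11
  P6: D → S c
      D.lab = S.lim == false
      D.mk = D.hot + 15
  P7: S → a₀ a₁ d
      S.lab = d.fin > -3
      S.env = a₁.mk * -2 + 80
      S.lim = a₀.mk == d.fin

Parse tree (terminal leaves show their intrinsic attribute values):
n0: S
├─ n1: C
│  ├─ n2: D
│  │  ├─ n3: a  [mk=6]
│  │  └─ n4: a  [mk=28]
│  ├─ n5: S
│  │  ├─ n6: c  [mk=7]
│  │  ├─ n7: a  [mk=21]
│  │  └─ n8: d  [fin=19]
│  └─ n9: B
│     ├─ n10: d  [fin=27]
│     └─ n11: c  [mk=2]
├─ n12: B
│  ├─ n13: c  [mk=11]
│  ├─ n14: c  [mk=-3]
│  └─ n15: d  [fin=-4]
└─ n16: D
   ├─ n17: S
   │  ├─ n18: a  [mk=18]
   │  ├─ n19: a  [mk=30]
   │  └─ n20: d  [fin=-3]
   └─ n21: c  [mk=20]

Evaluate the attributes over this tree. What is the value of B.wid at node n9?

1. n1.depth = 10  [10]
2. n2.env = 11  [C.depth * -1 + 21]
3. n2.hot = 18  [C.depth + 8]
4. n3.mk = 6  [terminal]
5. n4.mk = 28  [terminal]
6. n2.lab = true  [true]
7. n2.mk = 12  [a₁.mk - 16]
8. n6.mk = 7  [terminal]
9. n7.mk = 21  [terminal]
10. n8.fin = 19  [terminal]
11. n5.lab = true  [true]
12. n5.env = 24  [d.fin + 5]
13. n5.lim = false  [c.mk > 7]
14. n9.sig = true  [D.mk == 12]
15. n9.live = 15  [D.mk * 3 - 21]
16. n10.fin = 27  [terminal]
17. n11.mk = 2  [terminal]
18. n9.wid = 20  [(if B.sig then d.fin else c.mk) - 7]
19. n9.idx = true  [B.live == 15]
20. n1.val = true  [S.lim == false]
21. n12.sig = false  [false]
22. n12.live = 25  [25]
23. n13.mk = 11  [terminal]
24. n14.mk = -3  [terminal]
25. n15.fin = -4  [terminal]
26. n12.wid = 30  [c₁.mk * 2 + 36]
27. n12.idx = false  [c₀.mk > 11]
28. n16.env = -3  [B.wid - 33]
29. n16.hot = 14  [B.wid * -1 + 44]
30. n18.mk = 18  [terminal]
31. n19.mk = 30  [terminal]
32. n20.fin = -3  [terminal]
33. n17.lab = false  [d.fin > -3]
34. n17.env = 20  [a₁.mk * -2 + 80]
35. n17.lim = false  [a₀.mk == d.fin]
36. n21.mk = 20  [terminal]
37. n16.lab = true  [S.lim == false]
38. n16.mk = 29  [D.hot + 15]
39. n0.lab = false  [not C.val]
40. n0.env = 5  [D.mk + B.wid - 54]
41. n0.lim = true  [B.wid == 30]

20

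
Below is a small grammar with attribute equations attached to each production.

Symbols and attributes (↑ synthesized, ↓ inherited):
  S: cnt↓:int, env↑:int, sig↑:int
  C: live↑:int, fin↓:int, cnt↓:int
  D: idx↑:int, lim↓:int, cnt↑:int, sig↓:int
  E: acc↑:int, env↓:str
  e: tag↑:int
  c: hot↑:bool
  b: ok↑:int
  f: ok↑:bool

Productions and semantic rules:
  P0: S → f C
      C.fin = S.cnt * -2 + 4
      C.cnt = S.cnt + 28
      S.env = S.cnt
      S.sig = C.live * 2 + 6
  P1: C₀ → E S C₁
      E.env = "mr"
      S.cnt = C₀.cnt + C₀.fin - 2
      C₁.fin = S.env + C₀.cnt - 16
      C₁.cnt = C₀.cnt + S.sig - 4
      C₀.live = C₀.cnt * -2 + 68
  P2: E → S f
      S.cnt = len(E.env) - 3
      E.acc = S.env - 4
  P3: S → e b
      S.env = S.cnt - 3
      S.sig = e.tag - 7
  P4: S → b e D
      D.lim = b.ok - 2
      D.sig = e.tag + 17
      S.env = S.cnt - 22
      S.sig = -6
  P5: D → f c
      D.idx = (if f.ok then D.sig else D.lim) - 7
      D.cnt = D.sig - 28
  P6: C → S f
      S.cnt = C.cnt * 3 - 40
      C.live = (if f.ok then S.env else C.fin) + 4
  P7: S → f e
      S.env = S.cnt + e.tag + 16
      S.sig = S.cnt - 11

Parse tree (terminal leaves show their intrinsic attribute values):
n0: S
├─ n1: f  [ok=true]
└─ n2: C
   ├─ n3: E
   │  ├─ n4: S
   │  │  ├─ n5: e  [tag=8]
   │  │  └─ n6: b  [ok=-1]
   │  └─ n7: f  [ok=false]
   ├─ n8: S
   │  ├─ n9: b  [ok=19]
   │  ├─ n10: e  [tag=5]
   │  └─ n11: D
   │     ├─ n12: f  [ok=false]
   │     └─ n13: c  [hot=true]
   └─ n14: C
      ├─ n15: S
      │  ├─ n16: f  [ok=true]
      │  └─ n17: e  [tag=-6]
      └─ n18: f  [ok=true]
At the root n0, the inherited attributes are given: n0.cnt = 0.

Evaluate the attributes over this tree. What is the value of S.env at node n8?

8

1. n0.cnt = 0  [given at root]
2. n1.ok = true  [terminal]
3. n2.fin = 4  [S.cnt * -2 + 4]
4. n2.cnt = 28  [S.cnt + 28]
5. n3.env = "mr"  ["mr"]
6. n4.cnt = -1  [len(E.env) - 3]
7. n5.tag = 8  [terminal]
8. n6.ok = -1  [terminal]
9. n4.env = -4  [S.cnt - 3]
10. n4.sig = 1  [e.tag - 7]
11. n7.ok = false  [terminal]
12. n3.acc = -8  [S.env - 4]
13. n8.cnt = 30  [C₀.cnt + C₀.fin - 2]
14. n9.ok = 19  [terminal]
15. n10.tag = 5  [terminal]
16. n11.lim = 17  [b.ok - 2]
17. n11.sig = 22  [e.tag + 17]
18. n12.ok = false  [terminal]
19. n13.hot = true  [terminal]
20. n11.idx = 10  [(if f.ok then D.sig else D.lim) - 7]
21. n11.cnt = -6  [D.sig - 28]
22. n8.env = 8  [S.cnt - 22]
23. n8.sig = -6  [-6]
24. n14.fin = 20  [S.env + C₀.cnt - 16]
25. n14.cnt = 18  [C₀.cnt + S.sig - 4]
26. n15.cnt = 14  [C.cnt * 3 - 40]
27. n16.ok = true  [terminal]
28. n17.tag = -6  [terminal]
29. n15.env = 24  [S.cnt + e.tag + 16]
30. n15.sig = 3  [S.cnt - 11]
31. n18.ok = true  [terminal]
32. n14.live = 28  [(if f.ok then S.env else C.fin) + 4]
33. n2.live = 12  [C₀.cnt * -2 + 68]
34. n0.env = 0  [S.cnt]
35. n0.sig = 30  [C.live * 2 + 6]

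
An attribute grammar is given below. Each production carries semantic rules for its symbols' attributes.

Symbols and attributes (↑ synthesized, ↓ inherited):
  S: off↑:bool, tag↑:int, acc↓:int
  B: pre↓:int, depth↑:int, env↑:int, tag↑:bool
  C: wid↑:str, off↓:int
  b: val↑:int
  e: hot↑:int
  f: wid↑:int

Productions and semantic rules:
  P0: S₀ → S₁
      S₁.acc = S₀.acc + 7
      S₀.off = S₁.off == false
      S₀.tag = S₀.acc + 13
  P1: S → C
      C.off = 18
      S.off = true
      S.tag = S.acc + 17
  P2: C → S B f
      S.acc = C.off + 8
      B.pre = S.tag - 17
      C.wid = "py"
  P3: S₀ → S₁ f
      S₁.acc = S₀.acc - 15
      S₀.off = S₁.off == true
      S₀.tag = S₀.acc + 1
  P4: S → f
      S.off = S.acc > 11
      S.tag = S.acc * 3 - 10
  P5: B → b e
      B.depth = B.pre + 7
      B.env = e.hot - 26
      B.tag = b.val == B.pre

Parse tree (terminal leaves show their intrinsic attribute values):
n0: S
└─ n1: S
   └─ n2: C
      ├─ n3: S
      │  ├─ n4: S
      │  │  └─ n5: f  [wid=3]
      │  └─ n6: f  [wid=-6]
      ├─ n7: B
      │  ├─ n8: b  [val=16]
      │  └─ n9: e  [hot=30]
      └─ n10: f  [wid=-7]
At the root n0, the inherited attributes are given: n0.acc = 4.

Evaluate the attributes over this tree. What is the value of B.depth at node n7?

1. n0.acc = 4  [given at root]
2. n1.acc = 11  [S₀.acc + 7]
3. n2.off = 18  [18]
4. n3.acc = 26  [C.off + 8]
5. n4.acc = 11  [S₀.acc - 15]
6. n5.wid = 3  [terminal]
7. n4.off = false  [S.acc > 11]
8. n4.tag = 23  [S.acc * 3 - 10]
9. n6.wid = -6  [terminal]
10. n3.off = false  [S₁.off == true]
11. n3.tag = 27  [S₀.acc + 1]
12. n7.pre = 10  [S.tag - 17]
13. n8.val = 16  [terminal]
14. n9.hot = 30  [terminal]
15. n7.depth = 17  [B.pre + 7]
16. n7.env = 4  [e.hot - 26]
17. n7.tag = false  [b.val == B.pre]
18. n10.wid = -7  [terminal]
19. n2.wid = "py"  ["py"]
20. n1.off = true  [true]
21. n1.tag = 28  [S.acc + 17]
22. n0.off = false  [S₁.off == false]
23. n0.tag = 17  [S₀.acc + 13]

17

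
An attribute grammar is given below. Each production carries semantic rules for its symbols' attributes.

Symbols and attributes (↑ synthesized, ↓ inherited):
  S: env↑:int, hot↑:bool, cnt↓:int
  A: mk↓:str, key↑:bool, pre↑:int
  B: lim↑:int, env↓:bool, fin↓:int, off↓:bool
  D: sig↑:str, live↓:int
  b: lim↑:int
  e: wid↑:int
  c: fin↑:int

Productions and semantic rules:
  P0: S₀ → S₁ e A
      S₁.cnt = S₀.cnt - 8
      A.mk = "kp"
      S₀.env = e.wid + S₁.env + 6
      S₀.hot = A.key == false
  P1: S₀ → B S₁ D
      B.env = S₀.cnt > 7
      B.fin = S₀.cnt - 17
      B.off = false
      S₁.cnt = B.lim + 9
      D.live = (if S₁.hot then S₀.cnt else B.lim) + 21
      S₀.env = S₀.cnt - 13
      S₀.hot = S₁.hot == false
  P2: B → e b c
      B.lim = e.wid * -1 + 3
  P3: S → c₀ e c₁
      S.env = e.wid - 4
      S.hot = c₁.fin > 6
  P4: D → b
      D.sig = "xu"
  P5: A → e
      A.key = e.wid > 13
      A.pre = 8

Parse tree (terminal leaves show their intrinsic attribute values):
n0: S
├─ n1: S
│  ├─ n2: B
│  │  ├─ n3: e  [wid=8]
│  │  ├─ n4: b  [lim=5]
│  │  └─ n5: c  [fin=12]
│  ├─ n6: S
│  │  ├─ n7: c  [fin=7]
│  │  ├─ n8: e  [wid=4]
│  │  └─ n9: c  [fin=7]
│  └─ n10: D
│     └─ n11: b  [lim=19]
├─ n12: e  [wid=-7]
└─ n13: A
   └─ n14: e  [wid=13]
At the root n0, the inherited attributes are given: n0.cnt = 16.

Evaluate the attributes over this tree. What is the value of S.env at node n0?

1. n0.cnt = 16  [given at root]
2. n1.cnt = 8  [S₀.cnt - 8]
3. n2.env = true  [S₀.cnt > 7]
4. n2.fin = -9  [S₀.cnt - 17]
5. n2.off = false  [false]
6. n3.wid = 8  [terminal]
7. n4.lim = 5  [terminal]
8. n5.fin = 12  [terminal]
9. n2.lim = -5  [e.wid * -1 + 3]
10. n6.cnt = 4  [B.lim + 9]
11. n7.fin = 7  [terminal]
12. n8.wid = 4  [terminal]
13. n9.fin = 7  [terminal]
14. n6.env = 0  [e.wid - 4]
15. n6.hot = true  [c₁.fin > 6]
16. n10.live = 29  [(if S₁.hot then S₀.cnt else B.lim) + 21]
17. n11.lim = 19  [terminal]
18. n10.sig = "xu"  ["xu"]
19. n1.env = -5  [S₀.cnt - 13]
20. n1.hot = false  [S₁.hot == false]
21. n12.wid = -7  [terminal]
22. n13.mk = "kp"  ["kp"]
23. n14.wid = 13  [terminal]
24. n13.key = false  [e.wid > 13]
25. n13.pre = 8  [8]
26. n0.env = -6  [e.wid + S₁.env + 6]
27. n0.hot = true  [A.key == false]

-6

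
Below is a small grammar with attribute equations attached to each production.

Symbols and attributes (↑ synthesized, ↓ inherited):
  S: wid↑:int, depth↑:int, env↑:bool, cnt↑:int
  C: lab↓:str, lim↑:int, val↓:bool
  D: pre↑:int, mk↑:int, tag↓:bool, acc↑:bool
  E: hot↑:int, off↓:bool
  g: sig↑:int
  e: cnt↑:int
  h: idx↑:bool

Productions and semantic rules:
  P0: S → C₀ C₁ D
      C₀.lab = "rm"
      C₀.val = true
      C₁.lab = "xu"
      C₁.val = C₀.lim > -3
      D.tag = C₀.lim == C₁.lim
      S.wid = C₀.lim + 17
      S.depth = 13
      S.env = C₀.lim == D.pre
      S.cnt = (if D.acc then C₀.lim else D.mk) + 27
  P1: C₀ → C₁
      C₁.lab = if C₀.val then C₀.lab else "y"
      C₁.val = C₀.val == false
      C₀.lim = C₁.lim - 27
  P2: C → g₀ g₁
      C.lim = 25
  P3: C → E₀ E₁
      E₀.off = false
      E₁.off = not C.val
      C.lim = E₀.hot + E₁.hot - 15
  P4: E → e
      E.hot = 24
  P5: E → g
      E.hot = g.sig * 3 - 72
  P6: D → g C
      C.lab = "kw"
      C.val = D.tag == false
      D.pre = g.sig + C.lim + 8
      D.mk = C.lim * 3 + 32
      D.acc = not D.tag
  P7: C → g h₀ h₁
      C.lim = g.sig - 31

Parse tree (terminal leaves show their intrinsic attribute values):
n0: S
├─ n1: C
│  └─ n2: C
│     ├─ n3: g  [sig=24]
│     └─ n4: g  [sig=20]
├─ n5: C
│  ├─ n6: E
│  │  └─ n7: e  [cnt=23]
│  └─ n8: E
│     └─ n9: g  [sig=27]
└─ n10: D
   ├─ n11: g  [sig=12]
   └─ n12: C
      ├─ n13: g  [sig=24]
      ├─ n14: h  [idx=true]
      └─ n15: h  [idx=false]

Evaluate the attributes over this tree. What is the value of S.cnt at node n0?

25

1. n1.lab = "rm"  ["rm"]
2. n1.val = true  [true]
3. n2.lab = "rm"  [if C₀.val then C₀.lab else "y"]
4. n2.val = false  [C₀.val == false]
5. n3.sig = 24  [terminal]
6. n4.sig = 20  [terminal]
7. n2.lim = 25  [25]
8. n1.lim = -2  [C₁.lim - 27]
9. n5.lab = "xu"  ["xu"]
10. n5.val = true  [C₀.lim > -3]
11. n6.off = false  [false]
12. n7.cnt = 23  [terminal]
13. n6.hot = 24  [24]
14. n8.off = false  [not C.val]
15. n9.sig = 27  [terminal]
16. n8.hot = 9  [g.sig * 3 - 72]
17. n5.lim = 18  [E₀.hot + E₁.hot - 15]
18. n10.tag = false  [C₀.lim == C₁.lim]
19. n11.sig = 12  [terminal]
20. n12.lab = "kw"  ["kw"]
21. n12.val = true  [D.tag == false]
22. n13.sig = 24  [terminal]
23. n14.idx = true  [terminal]
24. n15.idx = false  [terminal]
25. n12.lim = -7  [g.sig - 31]
26. n10.pre = 13  [g.sig + C.lim + 8]
27. n10.mk = 11  [C.lim * 3 + 32]
28. n10.acc = true  [not D.tag]
29. n0.wid = 15  [C₀.lim + 17]
30. n0.depth = 13  [13]
31. n0.env = false  [C₀.lim == D.pre]
32. n0.cnt = 25  [(if D.acc then C₀.lim else D.mk) + 27]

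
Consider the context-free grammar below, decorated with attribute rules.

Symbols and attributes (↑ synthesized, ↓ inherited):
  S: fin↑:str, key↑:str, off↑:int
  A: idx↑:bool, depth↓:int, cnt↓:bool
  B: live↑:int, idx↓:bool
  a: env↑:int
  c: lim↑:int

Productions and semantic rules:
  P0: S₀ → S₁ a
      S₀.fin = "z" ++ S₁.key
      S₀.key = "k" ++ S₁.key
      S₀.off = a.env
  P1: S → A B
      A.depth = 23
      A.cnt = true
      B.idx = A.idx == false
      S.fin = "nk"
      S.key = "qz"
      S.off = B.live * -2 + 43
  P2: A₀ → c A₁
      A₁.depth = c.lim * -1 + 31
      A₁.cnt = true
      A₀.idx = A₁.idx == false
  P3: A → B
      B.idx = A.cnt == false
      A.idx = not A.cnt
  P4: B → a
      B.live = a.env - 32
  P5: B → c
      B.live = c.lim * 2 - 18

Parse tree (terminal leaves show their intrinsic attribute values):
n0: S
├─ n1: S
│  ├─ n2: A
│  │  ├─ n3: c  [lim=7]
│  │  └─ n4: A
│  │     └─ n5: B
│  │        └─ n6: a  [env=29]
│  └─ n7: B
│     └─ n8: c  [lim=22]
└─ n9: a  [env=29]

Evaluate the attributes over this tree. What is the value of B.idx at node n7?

1. n2.depth = 23  [23]
2. n2.cnt = true  [true]
3. n3.lim = 7  [terminal]
4. n4.depth = 24  [c.lim * -1 + 31]
5. n4.cnt = true  [true]
6. n5.idx = false  [A.cnt == false]
7. n6.env = 29  [terminal]
8. n5.live = -3  [a.env - 32]
9. n4.idx = false  [not A.cnt]
10. n2.idx = true  [A₁.idx == false]
11. n7.idx = false  [A.idx == false]
12. n8.lim = 22  [terminal]
13. n7.live = 26  [c.lim * 2 - 18]
14. n1.fin = "nk"  ["nk"]
15. n1.key = "qz"  ["qz"]
16. n1.off = -9  [B.live * -2 + 43]
17. n9.env = 29  [terminal]
18. n0.fin = "zqz"  ["z" ++ S₁.key]
19. n0.key = "kqz"  ["k" ++ S₁.key]
20. n0.off = 29  [a.env]

false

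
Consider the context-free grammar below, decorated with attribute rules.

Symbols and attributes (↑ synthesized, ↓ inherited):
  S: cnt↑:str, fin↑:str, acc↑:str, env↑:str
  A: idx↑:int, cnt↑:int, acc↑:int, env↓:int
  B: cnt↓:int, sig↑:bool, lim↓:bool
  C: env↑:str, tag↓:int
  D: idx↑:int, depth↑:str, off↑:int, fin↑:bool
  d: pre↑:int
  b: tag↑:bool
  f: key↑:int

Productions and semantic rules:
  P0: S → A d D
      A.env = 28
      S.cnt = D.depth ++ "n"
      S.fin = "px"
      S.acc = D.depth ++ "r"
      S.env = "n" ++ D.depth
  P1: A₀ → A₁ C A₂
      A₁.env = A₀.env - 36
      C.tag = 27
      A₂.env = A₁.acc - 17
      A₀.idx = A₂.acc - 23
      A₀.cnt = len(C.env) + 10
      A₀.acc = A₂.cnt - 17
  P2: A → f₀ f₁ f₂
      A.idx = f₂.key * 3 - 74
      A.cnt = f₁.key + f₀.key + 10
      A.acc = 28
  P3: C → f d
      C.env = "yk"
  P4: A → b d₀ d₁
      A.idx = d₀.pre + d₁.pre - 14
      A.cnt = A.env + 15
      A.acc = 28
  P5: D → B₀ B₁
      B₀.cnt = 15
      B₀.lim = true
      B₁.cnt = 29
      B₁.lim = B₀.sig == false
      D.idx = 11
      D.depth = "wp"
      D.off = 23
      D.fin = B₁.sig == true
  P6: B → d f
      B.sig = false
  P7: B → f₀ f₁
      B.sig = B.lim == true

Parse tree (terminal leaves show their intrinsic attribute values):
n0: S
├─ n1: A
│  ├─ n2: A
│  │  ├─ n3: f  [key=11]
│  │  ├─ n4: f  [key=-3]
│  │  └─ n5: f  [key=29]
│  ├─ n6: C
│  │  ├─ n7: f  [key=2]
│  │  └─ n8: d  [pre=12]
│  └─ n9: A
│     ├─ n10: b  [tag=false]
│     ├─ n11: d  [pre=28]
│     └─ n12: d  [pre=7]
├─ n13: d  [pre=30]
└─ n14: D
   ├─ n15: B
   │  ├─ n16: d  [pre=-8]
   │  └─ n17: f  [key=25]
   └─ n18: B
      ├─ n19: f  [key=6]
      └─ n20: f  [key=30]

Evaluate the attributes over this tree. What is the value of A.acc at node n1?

9

1. n1.env = 28  [28]
2. n2.env = -8  [A₀.env - 36]
3. n3.key = 11  [terminal]
4. n4.key = -3  [terminal]
5. n5.key = 29  [terminal]
6. n2.idx = 13  [f₂.key * 3 - 74]
7. n2.cnt = 18  [f₁.key + f₀.key + 10]
8. n2.acc = 28  [28]
9. n6.tag = 27  [27]
10. n7.key = 2  [terminal]
11. n8.pre = 12  [terminal]
12. n6.env = "yk"  ["yk"]
13. n9.env = 11  [A₁.acc - 17]
14. n10.tag = false  [terminal]
15. n11.pre = 28  [terminal]
16. n12.pre = 7  [terminal]
17. n9.idx = 21  [d₀.pre + d₁.pre - 14]
18. n9.cnt = 26  [A.env + 15]
19. n9.acc = 28  [28]
20. n1.idx = 5  [A₂.acc - 23]
21. n1.cnt = 12  [len(C.env) + 10]
22. n1.acc = 9  [A₂.cnt - 17]
23. n13.pre = 30  [terminal]
24. n15.cnt = 15  [15]
25. n15.lim = true  [true]
26. n16.pre = -8  [terminal]
27. n17.key = 25  [terminal]
28. n15.sig = false  [false]
29. n18.cnt = 29  [29]
30. n18.lim = true  [B₀.sig == false]
31. n19.key = 6  [terminal]
32. n20.key = 30  [terminal]
33. n18.sig = true  [B.lim == true]
34. n14.idx = 11  [11]
35. n14.depth = "wp"  ["wp"]
36. n14.off = 23  [23]
37. n14.fin = true  [B₁.sig == true]
38. n0.cnt = "wpn"  [D.depth ++ "n"]
39. n0.fin = "px"  ["px"]
40. n0.acc = "wpr"  [D.depth ++ "r"]
41. n0.env = "nwp"  ["n" ++ D.depth]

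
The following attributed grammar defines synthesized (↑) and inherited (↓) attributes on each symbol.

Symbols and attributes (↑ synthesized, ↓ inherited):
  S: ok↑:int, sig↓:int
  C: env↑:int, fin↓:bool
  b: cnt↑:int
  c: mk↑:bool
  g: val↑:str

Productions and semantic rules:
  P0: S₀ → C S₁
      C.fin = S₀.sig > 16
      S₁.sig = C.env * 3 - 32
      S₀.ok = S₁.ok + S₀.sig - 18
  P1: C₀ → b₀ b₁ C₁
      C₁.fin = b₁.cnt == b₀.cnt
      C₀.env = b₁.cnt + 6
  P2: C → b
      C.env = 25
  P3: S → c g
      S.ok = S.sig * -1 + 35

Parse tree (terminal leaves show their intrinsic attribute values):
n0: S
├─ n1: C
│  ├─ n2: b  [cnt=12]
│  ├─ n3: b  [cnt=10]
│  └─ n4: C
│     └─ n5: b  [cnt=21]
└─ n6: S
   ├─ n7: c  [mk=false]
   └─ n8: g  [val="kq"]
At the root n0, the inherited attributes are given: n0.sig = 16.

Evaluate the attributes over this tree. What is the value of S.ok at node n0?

17

1. n0.sig = 16  [given at root]
2. n1.fin = false  [S₀.sig > 16]
3. n2.cnt = 12  [terminal]
4. n3.cnt = 10  [terminal]
5. n4.fin = false  [b₁.cnt == b₀.cnt]
6. n5.cnt = 21  [terminal]
7. n4.env = 25  [25]
8. n1.env = 16  [b₁.cnt + 6]
9. n6.sig = 16  [C.env * 3 - 32]
10. n7.mk = false  [terminal]
11. n8.val = "kq"  [terminal]
12. n6.ok = 19  [S.sig * -1 + 35]
13. n0.ok = 17  [S₁.ok + S₀.sig - 18]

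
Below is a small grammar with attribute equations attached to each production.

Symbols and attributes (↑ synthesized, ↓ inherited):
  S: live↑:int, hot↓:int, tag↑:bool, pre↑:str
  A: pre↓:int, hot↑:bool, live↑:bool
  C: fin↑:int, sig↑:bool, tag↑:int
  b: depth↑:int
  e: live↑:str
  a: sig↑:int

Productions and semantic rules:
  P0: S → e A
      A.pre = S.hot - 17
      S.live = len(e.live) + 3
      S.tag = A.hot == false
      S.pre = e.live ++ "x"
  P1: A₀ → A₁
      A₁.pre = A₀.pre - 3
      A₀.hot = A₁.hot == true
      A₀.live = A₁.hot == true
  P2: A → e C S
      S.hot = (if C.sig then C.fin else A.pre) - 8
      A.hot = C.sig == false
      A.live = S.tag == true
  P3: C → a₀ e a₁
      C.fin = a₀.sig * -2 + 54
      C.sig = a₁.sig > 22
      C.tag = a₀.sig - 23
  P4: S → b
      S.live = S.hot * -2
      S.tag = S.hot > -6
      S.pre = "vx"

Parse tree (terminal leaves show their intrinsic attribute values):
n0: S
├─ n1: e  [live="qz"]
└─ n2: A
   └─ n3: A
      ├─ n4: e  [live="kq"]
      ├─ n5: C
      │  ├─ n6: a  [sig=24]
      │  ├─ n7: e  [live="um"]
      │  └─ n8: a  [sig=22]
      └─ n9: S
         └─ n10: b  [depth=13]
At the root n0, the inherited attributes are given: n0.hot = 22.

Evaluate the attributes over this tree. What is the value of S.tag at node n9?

1. n0.hot = 22  [given at root]
2. n1.live = "qz"  [terminal]
3. n2.pre = 5  [S.hot - 17]
4. n3.pre = 2  [A₀.pre - 3]
5. n4.live = "kq"  [terminal]
6. n6.sig = 24  [terminal]
7. n7.live = "um"  [terminal]
8. n8.sig = 22  [terminal]
9. n5.fin = 6  [a₀.sig * -2 + 54]
10. n5.sig = false  [a₁.sig > 22]
11. n5.tag = 1  [a₀.sig - 23]
12. n9.hot = -6  [(if C.sig then C.fin else A.pre) - 8]
13. n10.depth = 13  [terminal]
14. n9.live = 12  [S.hot * -2]
15. n9.tag = false  [S.hot > -6]
16. n9.pre = "vx"  ["vx"]
17. n3.hot = true  [C.sig == false]
18. n3.live = false  [S.tag == true]
19. n2.hot = true  [A₁.hot == true]
20. n2.live = true  [A₁.hot == true]
21. n0.live = 5  [len(e.live) + 3]
22. n0.tag = false  [A.hot == false]
23. n0.pre = "qzx"  [e.live ++ "x"]

false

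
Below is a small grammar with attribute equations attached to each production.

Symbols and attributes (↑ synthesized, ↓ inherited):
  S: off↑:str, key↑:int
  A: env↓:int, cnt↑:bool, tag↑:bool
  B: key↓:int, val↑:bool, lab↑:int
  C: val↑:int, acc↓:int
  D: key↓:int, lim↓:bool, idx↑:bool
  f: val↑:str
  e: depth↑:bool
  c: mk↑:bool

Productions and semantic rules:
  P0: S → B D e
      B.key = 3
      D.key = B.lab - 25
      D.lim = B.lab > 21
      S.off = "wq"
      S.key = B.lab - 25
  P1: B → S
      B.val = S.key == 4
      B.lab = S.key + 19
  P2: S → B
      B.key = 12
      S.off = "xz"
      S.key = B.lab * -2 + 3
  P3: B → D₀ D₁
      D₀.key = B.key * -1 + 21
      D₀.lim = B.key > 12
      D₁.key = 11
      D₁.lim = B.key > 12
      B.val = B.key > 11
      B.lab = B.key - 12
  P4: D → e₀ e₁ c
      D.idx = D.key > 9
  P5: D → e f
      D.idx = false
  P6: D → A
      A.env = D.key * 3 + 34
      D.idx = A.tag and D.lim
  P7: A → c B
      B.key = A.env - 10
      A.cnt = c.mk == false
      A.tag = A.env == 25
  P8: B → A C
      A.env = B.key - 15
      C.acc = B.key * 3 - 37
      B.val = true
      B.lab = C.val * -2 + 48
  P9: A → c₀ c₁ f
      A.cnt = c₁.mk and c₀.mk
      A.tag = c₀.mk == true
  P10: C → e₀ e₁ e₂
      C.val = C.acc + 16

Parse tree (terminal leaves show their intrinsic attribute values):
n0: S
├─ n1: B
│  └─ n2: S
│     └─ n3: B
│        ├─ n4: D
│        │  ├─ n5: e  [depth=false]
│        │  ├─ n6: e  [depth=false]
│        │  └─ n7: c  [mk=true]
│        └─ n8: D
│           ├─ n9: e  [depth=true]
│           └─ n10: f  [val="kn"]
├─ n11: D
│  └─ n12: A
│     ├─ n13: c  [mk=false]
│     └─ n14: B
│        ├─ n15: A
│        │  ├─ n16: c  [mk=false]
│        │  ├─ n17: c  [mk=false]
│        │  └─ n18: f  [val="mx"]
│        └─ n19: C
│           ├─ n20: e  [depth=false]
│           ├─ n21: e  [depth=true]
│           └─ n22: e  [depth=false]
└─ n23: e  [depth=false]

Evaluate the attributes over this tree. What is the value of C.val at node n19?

1. n1.key = 3  [3]
2. n3.key = 12  [12]
3. n4.key = 9  [B.key * -1 + 21]
4. n4.lim = false  [B.key > 12]
5. n5.depth = false  [terminal]
6. n6.depth = false  [terminal]
7. n7.mk = true  [terminal]
8. n4.idx = false  [D.key > 9]
9. n8.key = 11  [11]
10. n8.lim = false  [B.key > 12]
11. n9.depth = true  [terminal]
12. n10.val = "kn"  [terminal]
13. n8.idx = false  [false]
14. n3.val = true  [B.key > 11]
15. n3.lab = 0  [B.key - 12]
16. n2.off = "xz"  ["xz"]
17. n2.key = 3  [B.lab * -2 + 3]
18. n1.val = false  [S.key == 4]
19. n1.lab = 22  [S.key + 19]
20. n11.key = -3  [B.lab - 25]
21. n11.lim = true  [B.lab > 21]
22. n12.env = 25  [D.key * 3 + 34]
23. n13.mk = false  [terminal]
24. n14.key = 15  [A.env - 10]
25. n15.env = 0  [B.key - 15]
26. n16.mk = false  [terminal]
27. n17.mk = false  [terminal]
28. n18.val = "mx"  [terminal]
29. n15.cnt = false  [c₁.mk and c₀.mk]
30. n15.tag = false  [c₀.mk == true]
31. n19.acc = 8  [B.key * 3 - 37]
32. n20.depth = false  [terminal]
33. n21.depth = true  [terminal]
34. n22.depth = false  [terminal]
35. n19.val = 24  [C.acc + 16]
36. n14.val = true  [true]
37. n14.lab = 0  [C.val * -2 + 48]
38. n12.cnt = true  [c.mk == false]
39. n12.tag = true  [A.env == 25]
40. n11.idx = true  [A.tag and D.lim]
41. n23.depth = false  [terminal]
42. n0.off = "wq"  ["wq"]
43. n0.key = -3  [B.lab - 25]

24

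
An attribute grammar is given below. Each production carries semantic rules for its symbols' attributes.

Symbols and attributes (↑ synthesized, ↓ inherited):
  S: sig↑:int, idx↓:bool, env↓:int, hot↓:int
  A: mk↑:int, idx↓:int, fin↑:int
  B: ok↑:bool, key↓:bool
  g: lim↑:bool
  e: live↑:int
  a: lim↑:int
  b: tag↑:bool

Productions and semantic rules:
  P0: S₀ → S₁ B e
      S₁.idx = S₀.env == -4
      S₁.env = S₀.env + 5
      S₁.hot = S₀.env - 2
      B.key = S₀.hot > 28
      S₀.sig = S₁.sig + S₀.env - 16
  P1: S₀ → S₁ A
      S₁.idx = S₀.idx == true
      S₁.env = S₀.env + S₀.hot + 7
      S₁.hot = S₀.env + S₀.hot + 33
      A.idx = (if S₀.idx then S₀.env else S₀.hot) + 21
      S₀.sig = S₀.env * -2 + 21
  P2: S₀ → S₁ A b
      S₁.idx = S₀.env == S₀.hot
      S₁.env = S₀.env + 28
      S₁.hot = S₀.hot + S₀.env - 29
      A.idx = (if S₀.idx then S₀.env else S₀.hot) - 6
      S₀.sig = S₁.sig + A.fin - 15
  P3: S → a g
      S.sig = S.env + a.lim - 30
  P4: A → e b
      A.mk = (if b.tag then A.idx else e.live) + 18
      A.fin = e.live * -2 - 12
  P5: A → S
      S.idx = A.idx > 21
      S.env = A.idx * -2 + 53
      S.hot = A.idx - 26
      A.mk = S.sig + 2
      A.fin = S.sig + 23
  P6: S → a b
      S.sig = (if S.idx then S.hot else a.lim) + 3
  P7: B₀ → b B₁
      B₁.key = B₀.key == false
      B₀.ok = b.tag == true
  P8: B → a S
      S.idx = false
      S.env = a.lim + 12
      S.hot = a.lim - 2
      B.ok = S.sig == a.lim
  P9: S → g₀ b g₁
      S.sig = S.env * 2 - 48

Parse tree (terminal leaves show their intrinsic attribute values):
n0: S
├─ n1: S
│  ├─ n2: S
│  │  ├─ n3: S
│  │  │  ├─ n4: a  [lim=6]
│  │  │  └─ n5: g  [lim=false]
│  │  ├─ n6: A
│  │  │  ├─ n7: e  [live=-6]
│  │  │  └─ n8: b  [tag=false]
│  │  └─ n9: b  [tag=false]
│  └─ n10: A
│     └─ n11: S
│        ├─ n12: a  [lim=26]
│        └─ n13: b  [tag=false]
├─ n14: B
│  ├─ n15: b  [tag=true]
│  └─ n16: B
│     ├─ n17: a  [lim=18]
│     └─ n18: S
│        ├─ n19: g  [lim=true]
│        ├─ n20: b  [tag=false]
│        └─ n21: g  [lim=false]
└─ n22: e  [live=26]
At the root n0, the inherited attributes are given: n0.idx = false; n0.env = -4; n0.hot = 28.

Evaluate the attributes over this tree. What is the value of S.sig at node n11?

-1

1. n0.idx = false  [given at root]
2. n0.env = -4  [given at root]
3. n0.hot = 28  [given at root]
4. n1.idx = true  [S₀.env == -4]
5. n1.env = 1  [S₀.env + 5]
6. n1.hot = -6  [S₀.env - 2]
7. n2.idx = true  [S₀.idx == true]
8. n2.env = 2  [S₀.env + S₀.hot + 7]
9. n2.hot = 28  [S₀.env + S₀.hot + 33]
10. n3.idx = false  [S₀.env == S₀.hot]
11. n3.env = 30  [S₀.env + 28]
12. n3.hot = 1  [S₀.hot + S₀.env - 29]
13. n4.lim = 6  [terminal]
14. n5.lim = false  [terminal]
15. n3.sig = 6  [S.env + a.lim - 30]
16. n6.idx = -4  [(if S₀.idx then S₀.env else S₀.hot) - 6]
17. n7.live = -6  [terminal]
18. n8.tag = false  [terminal]
19. n6.mk = 12  [(if b.tag then A.idx else e.live) + 18]
20. n6.fin = 0  [e.live * -2 - 12]
21. n9.tag = false  [terminal]
22. n2.sig = -9  [S₁.sig + A.fin - 15]
23. n10.idx = 22  [(if S₀.idx then S₀.env else S₀.hot) + 21]
24. n11.idx = true  [A.idx > 21]
25. n11.env = 9  [A.idx * -2 + 53]
26. n11.hot = -4  [A.idx - 26]
27. n12.lim = 26  [terminal]
28. n13.tag = false  [terminal]
29. n11.sig = -1  [(if S.idx then S.hot else a.lim) + 3]
30. n10.mk = 1  [S.sig + 2]
31. n10.fin = 22  [S.sig + 23]
32. n1.sig = 19  [S₀.env * -2 + 21]
33. n14.key = false  [S₀.hot > 28]
34. n15.tag = true  [terminal]
35. n16.key = true  [B₀.key == false]
36. n17.lim = 18  [terminal]
37. n18.idx = false  [false]
38. n18.env = 30  [a.lim + 12]
39. n18.hot = 16  [a.lim - 2]
40. n19.lim = true  [terminal]
41. n20.tag = false  [terminal]
42. n21.lim = false  [terminal]
43. n18.sig = 12  [S.env * 2 - 48]
44. n16.ok = false  [S.sig == a.lim]
45. n14.ok = true  [b.tag == true]
46. n22.live = 26  [terminal]
47. n0.sig = -1  [S₁.sig + S₀.env - 16]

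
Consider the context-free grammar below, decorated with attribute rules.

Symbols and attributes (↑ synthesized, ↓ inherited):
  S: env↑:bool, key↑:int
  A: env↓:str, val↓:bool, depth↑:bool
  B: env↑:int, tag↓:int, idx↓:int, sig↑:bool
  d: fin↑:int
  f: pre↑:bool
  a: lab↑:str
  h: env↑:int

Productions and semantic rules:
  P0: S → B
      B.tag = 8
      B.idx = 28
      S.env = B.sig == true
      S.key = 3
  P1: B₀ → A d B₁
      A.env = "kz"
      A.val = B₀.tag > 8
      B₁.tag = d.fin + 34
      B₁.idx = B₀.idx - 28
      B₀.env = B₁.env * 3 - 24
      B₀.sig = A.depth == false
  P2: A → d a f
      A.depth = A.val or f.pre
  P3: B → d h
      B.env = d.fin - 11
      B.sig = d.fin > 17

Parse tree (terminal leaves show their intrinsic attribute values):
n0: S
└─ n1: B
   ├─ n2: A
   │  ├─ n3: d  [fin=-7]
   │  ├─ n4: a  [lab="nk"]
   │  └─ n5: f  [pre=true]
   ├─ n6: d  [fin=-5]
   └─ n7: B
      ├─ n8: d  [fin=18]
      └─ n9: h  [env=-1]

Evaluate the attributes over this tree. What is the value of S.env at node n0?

1. n1.tag = 8  [8]
2. n1.idx = 28  [28]
3. n2.env = "kz"  ["kz"]
4. n2.val = false  [B₀.tag > 8]
5. n3.fin = -7  [terminal]
6. n4.lab = "nk"  [terminal]
7. n5.pre = true  [terminal]
8. n2.depth = true  [A.val or f.pre]
9. n6.fin = -5  [terminal]
10. n7.tag = 29  [d.fin + 34]
11. n7.idx = 0  [B₀.idx - 28]
12. n8.fin = 18  [terminal]
13. n9.env = -1  [terminal]
14. n7.env = 7  [d.fin - 11]
15. n7.sig = true  [d.fin > 17]
16. n1.env = -3  [B₁.env * 3 - 24]
17. n1.sig = false  [A.depth == false]
18. n0.env = false  [B.sig == true]
19. n0.key = 3  [3]

false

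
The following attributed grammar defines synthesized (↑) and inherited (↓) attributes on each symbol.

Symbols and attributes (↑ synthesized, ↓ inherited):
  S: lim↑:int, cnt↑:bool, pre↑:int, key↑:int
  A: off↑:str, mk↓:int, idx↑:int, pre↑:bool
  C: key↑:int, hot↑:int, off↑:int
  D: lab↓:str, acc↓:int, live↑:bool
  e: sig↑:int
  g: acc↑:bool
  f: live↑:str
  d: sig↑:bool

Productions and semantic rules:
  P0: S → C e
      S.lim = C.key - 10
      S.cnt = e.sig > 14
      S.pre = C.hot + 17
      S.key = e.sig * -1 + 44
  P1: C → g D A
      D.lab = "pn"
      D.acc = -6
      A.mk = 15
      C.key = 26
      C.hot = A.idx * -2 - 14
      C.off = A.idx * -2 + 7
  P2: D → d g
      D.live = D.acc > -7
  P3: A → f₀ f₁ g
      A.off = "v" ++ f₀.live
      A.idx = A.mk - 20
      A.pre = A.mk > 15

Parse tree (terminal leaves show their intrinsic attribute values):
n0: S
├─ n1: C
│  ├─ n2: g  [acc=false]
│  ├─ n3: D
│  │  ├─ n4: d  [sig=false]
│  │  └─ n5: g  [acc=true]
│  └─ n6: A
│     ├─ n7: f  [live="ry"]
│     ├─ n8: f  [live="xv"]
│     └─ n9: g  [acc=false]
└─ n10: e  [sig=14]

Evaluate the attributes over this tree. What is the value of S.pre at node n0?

1. n2.acc = false  [terminal]
2. n3.lab = "pn"  ["pn"]
3. n3.acc = -6  [-6]
4. n4.sig = false  [terminal]
5. n5.acc = true  [terminal]
6. n3.live = true  [D.acc > -7]
7. n6.mk = 15  [15]
8. n7.live = "ry"  [terminal]
9. n8.live = "xv"  [terminal]
10. n9.acc = false  [terminal]
11. n6.off = "vry"  ["v" ++ f₀.live]
12. n6.idx = -5  [A.mk - 20]
13. n6.pre = false  [A.mk > 15]
14. n1.key = 26  [26]
15. n1.hot = -4  [A.idx * -2 - 14]
16. n1.off = 17  [A.idx * -2 + 7]
17. n10.sig = 14  [terminal]
18. n0.lim = 16  [C.key - 10]
19. n0.cnt = false  [e.sig > 14]
20. n0.pre = 13  [C.hot + 17]
21. n0.key = 30  [e.sig * -1 + 44]

13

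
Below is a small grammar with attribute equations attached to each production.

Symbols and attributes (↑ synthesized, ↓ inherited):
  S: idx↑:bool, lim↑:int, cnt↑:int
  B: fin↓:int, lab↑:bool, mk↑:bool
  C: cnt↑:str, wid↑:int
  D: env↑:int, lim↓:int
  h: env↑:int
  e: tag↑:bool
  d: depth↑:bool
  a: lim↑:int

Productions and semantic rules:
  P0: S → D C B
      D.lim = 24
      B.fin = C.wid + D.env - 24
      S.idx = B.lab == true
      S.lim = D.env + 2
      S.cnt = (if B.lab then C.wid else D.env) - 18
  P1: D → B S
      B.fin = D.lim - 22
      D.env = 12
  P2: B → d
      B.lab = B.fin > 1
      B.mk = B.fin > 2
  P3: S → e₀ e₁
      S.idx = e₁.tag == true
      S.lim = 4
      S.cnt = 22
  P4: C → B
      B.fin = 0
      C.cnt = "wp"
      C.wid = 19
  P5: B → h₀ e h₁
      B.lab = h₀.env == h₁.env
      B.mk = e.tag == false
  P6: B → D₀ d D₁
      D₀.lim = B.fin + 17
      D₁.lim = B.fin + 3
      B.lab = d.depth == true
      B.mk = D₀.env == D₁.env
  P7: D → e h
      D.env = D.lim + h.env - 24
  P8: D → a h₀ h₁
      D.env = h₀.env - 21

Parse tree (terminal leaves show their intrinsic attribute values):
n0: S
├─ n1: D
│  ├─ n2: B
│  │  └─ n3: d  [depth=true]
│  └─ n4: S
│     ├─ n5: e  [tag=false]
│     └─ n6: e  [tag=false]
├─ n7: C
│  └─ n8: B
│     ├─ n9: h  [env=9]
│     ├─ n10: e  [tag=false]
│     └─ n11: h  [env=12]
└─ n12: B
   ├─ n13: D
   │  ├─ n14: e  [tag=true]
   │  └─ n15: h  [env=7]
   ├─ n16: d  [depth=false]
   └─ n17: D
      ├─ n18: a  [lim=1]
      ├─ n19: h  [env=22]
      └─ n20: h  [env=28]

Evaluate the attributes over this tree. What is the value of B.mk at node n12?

1. n1.lim = 24  [24]
2. n2.fin = 2  [D.lim - 22]
3. n3.depth = true  [terminal]
4. n2.lab = true  [B.fin > 1]
5. n2.mk = false  [B.fin > 2]
6. n5.tag = false  [terminal]
7. n6.tag = false  [terminal]
8. n4.idx = false  [e₁.tag == true]
9. n4.lim = 4  [4]
10. n4.cnt = 22  [22]
11. n1.env = 12  [12]
12. n8.fin = 0  [0]
13. n9.env = 9  [terminal]
14. n10.tag = false  [terminal]
15. n11.env = 12  [terminal]
16. n8.lab = false  [h₀.env == h₁.env]
17. n8.mk = true  [e.tag == false]
18. n7.cnt = "wp"  ["wp"]
19. n7.wid = 19  [19]
20. n12.fin = 7  [C.wid + D.env - 24]
21. n13.lim = 24  [B.fin + 17]
22. n14.tag = true  [terminal]
23. n15.env = 7  [terminal]
24. n13.env = 7  [D.lim + h.env - 24]
25. n16.depth = false  [terminal]
26. n17.lim = 10  [B.fin + 3]
27. n18.lim = 1  [terminal]
28. n19.env = 22  [terminal]
29. n20.env = 28  [terminal]
30. n17.env = 1  [h₀.env - 21]
31. n12.lab = false  [d.depth == true]
32. n12.mk = false  [D₀.env == D₁.env]
33. n0.idx = false  [B.lab == true]
34. n0.lim = 14  [D.env + 2]
35. n0.cnt = -6  [(if B.lab then C.wid else D.env) - 18]

false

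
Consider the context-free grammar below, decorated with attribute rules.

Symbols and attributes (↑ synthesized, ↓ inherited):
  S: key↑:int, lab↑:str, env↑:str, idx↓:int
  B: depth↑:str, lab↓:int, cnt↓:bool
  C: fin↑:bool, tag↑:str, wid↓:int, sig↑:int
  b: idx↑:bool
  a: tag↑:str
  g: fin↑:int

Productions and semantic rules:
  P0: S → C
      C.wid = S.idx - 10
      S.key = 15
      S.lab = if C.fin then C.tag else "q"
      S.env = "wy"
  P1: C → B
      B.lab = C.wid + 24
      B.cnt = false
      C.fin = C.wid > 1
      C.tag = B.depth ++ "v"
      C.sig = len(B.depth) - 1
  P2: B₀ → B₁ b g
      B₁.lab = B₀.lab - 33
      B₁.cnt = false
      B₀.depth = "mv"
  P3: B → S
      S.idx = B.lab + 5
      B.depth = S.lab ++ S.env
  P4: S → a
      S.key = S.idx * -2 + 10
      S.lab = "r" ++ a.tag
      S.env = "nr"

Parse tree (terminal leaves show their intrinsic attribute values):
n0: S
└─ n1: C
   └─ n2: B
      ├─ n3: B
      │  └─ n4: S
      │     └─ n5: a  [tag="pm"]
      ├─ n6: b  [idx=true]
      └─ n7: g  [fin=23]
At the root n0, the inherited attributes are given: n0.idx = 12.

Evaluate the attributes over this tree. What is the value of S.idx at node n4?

1. n0.idx = 12  [given at root]
2. n1.wid = 2  [S.idx - 10]
3. n2.lab = 26  [C.wid + 24]
4. n2.cnt = false  [false]
5. n3.lab = -7  [B₀.lab - 33]
6. n3.cnt = false  [false]
7. n4.idx = -2  [B.lab + 5]
8. n5.tag = "pm"  [terminal]
9. n4.key = 14  [S.idx * -2 + 10]
10. n4.lab = "rpm"  ["r" ++ a.tag]
11. n4.env = "nr"  ["nr"]
12. n3.depth = "rpmnr"  [S.lab ++ S.env]
13. n6.idx = true  [terminal]
14. n7.fin = 23  [terminal]
15. n2.depth = "mv"  ["mv"]
16. n1.fin = true  [C.wid > 1]
17. n1.tag = "mvv"  [B.depth ++ "v"]
18. n1.sig = 1  [len(B.depth) - 1]
19. n0.key = 15  [15]
20. n0.lab = "mvv"  [if C.fin then C.tag else "q"]
21. n0.env = "wy"  ["wy"]

-2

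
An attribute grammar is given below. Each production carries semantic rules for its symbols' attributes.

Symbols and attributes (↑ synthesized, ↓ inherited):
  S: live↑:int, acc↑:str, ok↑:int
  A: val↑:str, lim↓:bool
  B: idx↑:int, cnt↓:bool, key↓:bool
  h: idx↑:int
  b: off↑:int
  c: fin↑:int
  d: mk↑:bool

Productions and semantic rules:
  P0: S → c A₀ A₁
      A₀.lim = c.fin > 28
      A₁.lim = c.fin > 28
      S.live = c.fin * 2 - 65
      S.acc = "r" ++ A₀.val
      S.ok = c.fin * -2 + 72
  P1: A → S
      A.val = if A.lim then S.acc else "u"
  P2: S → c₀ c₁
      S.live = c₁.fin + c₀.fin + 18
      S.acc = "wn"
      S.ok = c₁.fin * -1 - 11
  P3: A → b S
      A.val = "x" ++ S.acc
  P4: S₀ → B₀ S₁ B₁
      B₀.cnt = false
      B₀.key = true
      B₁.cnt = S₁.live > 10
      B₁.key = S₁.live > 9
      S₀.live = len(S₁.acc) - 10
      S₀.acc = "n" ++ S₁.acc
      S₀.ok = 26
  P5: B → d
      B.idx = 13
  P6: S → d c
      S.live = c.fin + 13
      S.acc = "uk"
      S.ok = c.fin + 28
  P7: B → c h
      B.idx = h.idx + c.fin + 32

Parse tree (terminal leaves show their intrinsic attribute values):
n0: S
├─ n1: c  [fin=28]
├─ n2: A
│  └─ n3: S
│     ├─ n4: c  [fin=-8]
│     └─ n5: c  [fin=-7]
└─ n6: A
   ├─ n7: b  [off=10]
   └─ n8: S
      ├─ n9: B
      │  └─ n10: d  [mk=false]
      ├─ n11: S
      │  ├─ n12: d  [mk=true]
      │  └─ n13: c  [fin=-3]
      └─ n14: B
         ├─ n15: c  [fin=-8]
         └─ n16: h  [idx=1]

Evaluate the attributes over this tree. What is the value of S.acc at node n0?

1. n1.fin = 28  [terminal]
2. n2.lim = false  [c.fin > 28]
3. n4.fin = -8  [terminal]
4. n5.fin = -7  [terminal]
5. n3.live = 3  [c₁.fin + c₀.fin + 18]
6. n3.acc = "wn"  ["wn"]
7. n3.ok = -4  [c₁.fin * -1 - 11]
8. n2.val = "u"  [if A.lim then S.acc else "u"]
9. n6.lim = false  [c.fin > 28]
10. n7.off = 10  [terminal]
11. n9.cnt = false  [false]
12. n9.key = true  [true]
13. n10.mk = false  [terminal]
14. n9.idx = 13  [13]
15. n12.mk = true  [terminal]
16. n13.fin = -3  [terminal]
17. n11.live = 10  [c.fin + 13]
18. n11.acc = "uk"  ["uk"]
19. n11.ok = 25  [c.fin + 28]
20. n14.cnt = false  [S₁.live > 10]
21. n14.key = true  [S₁.live > 9]
22. n15.fin = -8  [terminal]
23. n16.idx = 1  [terminal]
24. n14.idx = 25  [h.idx + c.fin + 32]
25. n8.live = -8  [len(S₁.acc) - 10]
26. n8.acc = "nuk"  ["n" ++ S₁.acc]
27. n8.ok = 26  [26]
28. n6.val = "xnuk"  ["x" ++ S.acc]
29. n0.live = -9  [c.fin * 2 - 65]
30. n0.acc = "ru"  ["r" ++ A₀.val]
31. n0.ok = 16  [c.fin * -2 + 72]

"ru"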